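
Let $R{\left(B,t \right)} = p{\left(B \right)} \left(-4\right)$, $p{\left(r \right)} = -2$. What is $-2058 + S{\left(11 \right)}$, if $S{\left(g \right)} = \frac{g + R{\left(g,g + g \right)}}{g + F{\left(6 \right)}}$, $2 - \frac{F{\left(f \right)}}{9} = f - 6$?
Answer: $- \frac{59663}{29} \approx -2057.3$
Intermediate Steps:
$F{\left(f \right)} = 72 - 9 f$ ($F{\left(f \right)} = 18 - 9 \left(f - 6\right) = 18 - 9 \left(-6 + f\right) = 18 - \left(-54 + 9 f\right) = 72 - 9 f$)
$R{\left(B,t \right)} = 8$ ($R{\left(B,t \right)} = \left(-2\right) \left(-4\right) = 8$)
$S{\left(g \right)} = \frac{8 + g}{18 + g}$ ($S{\left(g \right)} = \frac{g + 8}{g + \left(72 - 54\right)} = \frac{8 + g}{g + \left(72 - 54\right)} = \frac{8 + g}{g + 18} = \frac{8 + g}{18 + g}$)
$-2058 + S{\left(11 \right)} = -2058 + \frac{8 + 11}{18 + 11} = -2058 + \frac{1}{29} \cdot 19 = -2058 + \frac{19}{29} = - \frac{59663}{29}$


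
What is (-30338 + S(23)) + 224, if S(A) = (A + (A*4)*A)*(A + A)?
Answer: 68280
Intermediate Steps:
S(A) = 2*A*(A + 4*A²) (S(A) = (A + (4*A)*A)*(2*A) = (A + 4*A²)*(2*A) = 2*A*(A + 4*A²))
(-30338 + S(23)) + 224 = (-30338 + 23²*(2 + 8*23)) + 224 = (-30338 + 529*(2 + 184)) + 224 = (-30338 + 529*186) + 224 = (-30338 + 98394) + 224 = 68056 + 224 = 68280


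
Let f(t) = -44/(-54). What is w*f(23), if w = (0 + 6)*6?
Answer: 88/3 ≈ 29.333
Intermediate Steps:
f(t) = 22/27 (f(t) = -44*(-1/54) = 22/27)
w = 36 (w = 6*6 = 36)
w*f(23) = 36*(22/27) = 88/3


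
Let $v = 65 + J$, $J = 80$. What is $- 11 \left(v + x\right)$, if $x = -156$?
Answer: $121$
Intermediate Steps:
$v = 145$ ($v = 65 + 80 = 145$)
$- 11 \left(v + x\right) = - 11 \left(145 - 156\right) = \left(-11\right) \left(-11\right) = 121$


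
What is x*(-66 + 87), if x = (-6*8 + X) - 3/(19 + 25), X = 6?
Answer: -38871/44 ≈ -883.43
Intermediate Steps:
x = -1851/44 (x = (-6*8 + 6) - 3/(19 + 25) = (-48 + 6) - 3/44 = -42 - 3/44 = -1851/44 ≈ -42.068)
x*(-66 + 87) = -1851*(-66 + 87)/44 = -1851/44*21 = -38871/44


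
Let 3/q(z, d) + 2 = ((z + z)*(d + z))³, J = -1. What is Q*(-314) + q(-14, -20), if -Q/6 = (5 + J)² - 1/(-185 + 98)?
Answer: 754782121174511/25021240774 ≈ 30166.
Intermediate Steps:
Q = -2786/29 (Q = -6*((5 - 1)² - 1/(-185 + 98)) = -6*(4² - 1/(-87)) = -6*(16 - 1*(-1/87)) = -6*(16 + 1/87) = -6*1393/87 = -2786/29 ≈ -96.069)
q(z, d) = 3/(-2 + 8*z³*(d + z)³) (q(z, d) = 3/(-2 + ((z + z)*(d + z))³) = 3/(-2 + ((2*z)*(d + z))³) = 3/(-2 + (2*z*(d + z))³) = 3/(-2 + 8*z³*(d + z)³))
Q*(-314) + q(-14, -20) = -2786/29*(-314) + 3/(2*(-1 + 4*(-14)³*(-20 - 14)³)) = 874804/29 + 3/(2*(-1 + 4*(-2744)*(-34)³)) = 874804/29 + 3/(2*(-1 + 4*(-2744)*(-39304))) = 874804/29 + 3/(2*(-1 + 431400704)) = 874804/29 + (3/2)/431400703 = 874804/29 + (3/2)*(1/431400703) = 874804/29 + 3/862801406 = 754782121174511/25021240774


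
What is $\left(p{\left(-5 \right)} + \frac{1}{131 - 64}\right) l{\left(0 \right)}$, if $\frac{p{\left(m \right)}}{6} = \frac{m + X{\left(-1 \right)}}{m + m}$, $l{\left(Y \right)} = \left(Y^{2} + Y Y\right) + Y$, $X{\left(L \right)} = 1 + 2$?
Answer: $0$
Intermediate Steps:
$X{\left(L \right)} = 3$
$l{\left(Y \right)} = Y + 2 Y^{2}$ ($l{\left(Y \right)} = \left(Y^{2} + Y^{2}\right) + Y = 2 Y^{2} + Y = Y + 2 Y^{2}$)
$p{\left(m \right)} = \frac{3 \left(3 + m\right)}{m}$ ($p{\left(m \right)} = 6 \frac{m + 3}{m + m} = 6 \frac{3 + m}{2 m} = \frac{3 \left(3 + m\right)}{m}$)
$\left(p{\left(-5 \right)} + \frac{1}{131 - 64}\right) l{\left(0 \right)} = \left(\left(3 + \frac{9}{-5}\right) + \frac{1}{131 - 64}\right) 0 \left(1 + 2 \cdot 0\right) = \left(\left(3 + 9 \left(- \frac{1}{5}\right)\right) + \frac{1}{67}\right) 0 \left(1 + 0\right) = \left(\left(3 - \frac{9}{5}\right) + \frac{1}{67}\right) 0 \cdot 1 = \left(\frac{6}{5} + \frac{1}{67}\right) 0 = \frac{407}{335} \cdot 0 = 0$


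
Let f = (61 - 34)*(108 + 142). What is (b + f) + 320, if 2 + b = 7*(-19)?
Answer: 6935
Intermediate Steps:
b = -135 (b = -2 + 7*(-19) = -2 - 133 = -135)
f = 6750 (f = 27*250 = 6750)
(b + f) + 320 = (-135 + 6750) + 320 = 6615 + 320 = 6935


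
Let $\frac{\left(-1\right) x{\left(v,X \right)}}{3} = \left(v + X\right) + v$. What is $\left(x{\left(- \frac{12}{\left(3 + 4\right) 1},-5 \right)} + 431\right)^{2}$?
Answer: $\frac{10201636}{49} \approx 2.082 \cdot 10^{5}$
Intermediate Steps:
$x{\left(v,X \right)} = - 6 v - 3 X$ ($x{\left(v,X \right)} = - 3 \left(\left(v + X\right) + v\right) = - 3 \left(\left(X + v\right) + v\right) = - 3 \left(X + 2 v\right) = - 6 v - 3 X$)
$\left(x{\left(- \frac{12}{\left(3 + 4\right) 1},-5 \right)} + 431\right)^{2} = \left(\left(- 6 \left(- \frac{12}{\left(3 + 4\right) 1}\right) - -15\right) + 431\right)^{2} = \left(\left(- 6 \left(- \frac{12}{7 \cdot 1}\right) + 15\right) + 431\right)^{2} = \left(\left(- 6 \left(- \frac{12}{7}\right) + 15\right) + 431\right)^{2} = \left(\left(- 6 \left(\left(-12\right) \frac{1}{7}\right) + 15\right) + 431\right)^{2} = \left(\left(\left(-6\right) \left(- \frac{12}{7}\right) + 15\right) + 431\right)^{2} = \left(\left(\frac{72}{7} + 15\right) + 431\right)^{2} = \left(\frac{177}{7} + 431\right)^{2} = \left(\frac{3194}{7}\right)^{2} = \frac{10201636}{49}$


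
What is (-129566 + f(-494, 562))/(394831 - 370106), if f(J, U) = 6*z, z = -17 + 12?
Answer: -129596/24725 ≈ -5.2415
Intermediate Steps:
z = -5
f(J, U) = -30 (f(J, U) = 6*(-5) = -30)
(-129566 + f(-494, 562))/(394831 - 370106) = (-129566 - 30)/(394831 - 370106) = -129596/24725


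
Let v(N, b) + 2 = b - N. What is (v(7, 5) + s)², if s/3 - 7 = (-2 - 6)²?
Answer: 43681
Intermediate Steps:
s = 213 (s = 21 + 3*(-2 - 6)² = 21 + 3*(-8)² = 21 + 3*64 = 21 + 192 = 213)
v(N, b) = -2 + b - N (v(N, b) = -2 + (b - N) = -2 + b - N)
(v(7, 5) + s)² = ((-2 + 5 - 1*7) + 213)² = ((-2 + 5 - 7) + 213)² = (-4 + 213)² = 209² = 43681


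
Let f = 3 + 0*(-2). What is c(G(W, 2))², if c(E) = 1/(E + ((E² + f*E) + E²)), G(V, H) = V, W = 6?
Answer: 1/9216 ≈ 0.00010851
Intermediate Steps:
f = 3 (f = 3 + 0 = 3)
c(E) = 1/(2*E² + 4*E) (c(E) = 1/(E + ((E² + 3*E) + E²)) = 1/(E + (2*E² + 3*E)) = 1/(2*E² + 4*E))
c(G(W, 2))² = ((½)/(6*(2 + 6)))² = ((½)*(⅙)/8)² = ((½)*(⅙)*(⅛))² = (1/96)² = 1/9216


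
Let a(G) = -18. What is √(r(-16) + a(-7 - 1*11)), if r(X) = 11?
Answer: I*√7 ≈ 2.6458*I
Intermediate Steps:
√(r(-16) + a(-7 - 1*11)) = √(11 - 18) = √(-7) = I*√7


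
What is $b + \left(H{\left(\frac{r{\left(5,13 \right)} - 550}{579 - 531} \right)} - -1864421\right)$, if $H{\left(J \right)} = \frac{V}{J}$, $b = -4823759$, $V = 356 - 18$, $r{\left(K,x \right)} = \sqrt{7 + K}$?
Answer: $- \frac{111896644518}{37811} - \frac{4056 \sqrt{3}}{37811} \approx -2.9594 \cdot 10^{6}$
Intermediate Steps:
$V = 338$ ($V = 356 - 18 = 338$)
$H{\left(J \right)} = \frac{338}{J}$
$b + \left(H{\left(\frac{r{\left(5,13 \right)} - 550}{579 - 531} \right)} - -1864421\right) = -4823759 + \left(\frac{338}{\left(\sqrt{7 + 5} - 550\right) \frac{1}{579 - 531}} - -1864421\right) = -4823759 + \left(\frac{338}{\left(\sqrt{12} - 550\right) \frac{1}{48}} + 1864421\right) = -4823759 + \left(\frac{338}{\left(2 \sqrt{3} - 550\right) \frac{1}{48}} + 1864421\right) = -4823759 + \left(\frac{338}{\left(-550 + 2 \sqrt{3}\right) \frac{1}{48}} + 1864421\right) = -4823759 + \left(\frac{338}{- \frac{275}{24} + \frac{\sqrt{3}}{24}} + 1864421\right) = -4823759 + \left(1864421 + \frac{338}{- \frac{275}{24} + \frac{\sqrt{3}}{24}}\right) = -2959338 + \frac{338}{- \frac{275}{24} + \frac{\sqrt{3}}{24}}$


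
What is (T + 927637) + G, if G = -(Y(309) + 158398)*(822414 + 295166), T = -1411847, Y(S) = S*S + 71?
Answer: -283809925210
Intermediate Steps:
Y(S) = 71 + S**2 (Y(S) = S**2 + 71 = 71 + S**2)
G = -283809441000 (G = -((71 + 309**2) + 158398)*(822414 + 295166) = -((71 + 95481) + 158398)*1117580 = -(95552 + 158398)*1117580 = -253950*1117580 = -1*283809441000 = -283809441000)
(T + 927637) + G = (-1411847 + 927637) - 283809441000 = -484210 - 283809441000 = -283809925210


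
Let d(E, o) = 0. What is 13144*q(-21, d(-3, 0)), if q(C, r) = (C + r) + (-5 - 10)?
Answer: -473184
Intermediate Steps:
q(C, r) = -15 + C + r (q(C, r) = (C + r) - 15 = -15 + C + r)
13144*q(-21, d(-3, 0)) = 13144*(-15 - 21 + 0) = 13144*(-36) = -473184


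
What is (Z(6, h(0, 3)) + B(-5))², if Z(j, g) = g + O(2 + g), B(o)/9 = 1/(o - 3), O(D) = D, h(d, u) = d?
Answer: 49/64 ≈ 0.76563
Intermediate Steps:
B(o) = 9/(-3 + o) (B(o) = 9/(o - 3) = 9/(-3 + o))
Z(j, g) = 2 + 2*g (Z(j, g) = g + (2 + g) = 2 + 2*g)
(Z(6, h(0, 3)) + B(-5))² = ((2 + 2*0) + 9/(-3 - 5))² = ((2 + 0) + 9/(-8))² = (2 + 9*(-⅛))² = (2 - 9/8)² = (7/8)² = 49/64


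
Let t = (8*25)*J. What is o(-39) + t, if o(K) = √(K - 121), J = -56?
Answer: -11200 + 4*I*√10 ≈ -11200.0 + 12.649*I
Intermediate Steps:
o(K) = √(-121 + K)
t = -11200 (t = (8*25)*(-56) = 200*(-56) = -11200)
o(-39) + t = √(-121 - 39) - 11200 = √(-160) - 11200 = 4*I*√10 - 11200 = -11200 + 4*I*√10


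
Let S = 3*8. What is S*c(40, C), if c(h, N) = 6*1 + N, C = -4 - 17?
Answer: -360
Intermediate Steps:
C = -21
c(h, N) = 6 + N
S = 24
S*c(40, C) = 24*(6 - 21) = 24*(-15) = -360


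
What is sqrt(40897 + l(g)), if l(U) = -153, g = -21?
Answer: 2*sqrt(10186) ≈ 201.85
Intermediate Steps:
sqrt(40897 + l(g)) = sqrt(40897 - 153) = sqrt(40744) = 2*sqrt(10186)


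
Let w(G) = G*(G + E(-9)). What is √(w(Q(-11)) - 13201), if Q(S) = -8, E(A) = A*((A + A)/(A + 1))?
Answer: 5*I*√519 ≈ 113.91*I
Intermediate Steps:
E(A) = 2*A²/(1 + A) (E(A) = A*((2*A)/(1 + A)) = A*(2*A/(1 + A)) = 2*A²/(1 + A))
w(G) = G*(-81/4 + G) (w(G) = G*(G + 2*(-9)²/(1 - 9)) = G*(G + 2*81/(-8)) = G*(G + 2*81*(-⅛)) = G*(G - 81/4) = G*(-81/4 + G))
√(w(Q(-11)) - 13201) = √((¼)*(-8)*(-81 + 4*(-8)) - 13201) = √((¼)*(-8)*(-81 - 32) - 13201) = √((¼)*(-8)*(-113) - 13201) = √(226 - 13201) = √(-12975) = 5*I*√519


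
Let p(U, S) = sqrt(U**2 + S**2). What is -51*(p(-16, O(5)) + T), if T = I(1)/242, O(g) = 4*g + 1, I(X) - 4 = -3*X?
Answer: -51/242 - 51*sqrt(697) ≈ -1346.6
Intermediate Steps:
I(X) = 4 - 3*X
O(g) = 1 + 4*g
T = 1/242 (T = (4 - 3*1)/242 = (4 - 3)*(1/242) = 1*(1/242) = 1/242 ≈ 0.0041322)
p(U, S) = sqrt(S**2 + U**2)
-51*(p(-16, O(5)) + T) = -51*(sqrt((1 + 4*5)**2 + (-16)**2) + 1/242) = -51*(sqrt((1 + 20)**2 + 256) + 1/242) = -51*(sqrt(21**2 + 256) + 1/242) = -51*(sqrt(441 + 256) + 1/242) = -51*(sqrt(697) + 1/242) = -51*(1/242 + sqrt(697)) = -51/242 - 51*sqrt(697)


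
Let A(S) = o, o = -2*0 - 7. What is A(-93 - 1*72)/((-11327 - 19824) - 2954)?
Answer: 7/34105 ≈ 0.00020525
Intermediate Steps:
o = -7 (o = 0 - 7 = -7)
A(S) = -7
A(-93 - 1*72)/((-11327 - 19824) - 2954) = -7/((-11327 - 19824) - 2954) = -7/(-31151 - 2954) = -7/(-34105) = -7*(-1/34105) = 7/34105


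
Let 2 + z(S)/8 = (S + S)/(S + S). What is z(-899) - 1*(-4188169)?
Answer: 4188161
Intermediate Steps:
z(S) = -8 (z(S) = -16 + 8*((S + S)/(S + S)) = -16 + 8*((2*S)/((2*S))) = -16 + 8*((2*S)*(1/(2*S))) = -16 + 8*1 = -16 + 8 = -8)
z(-899) - 1*(-4188169) = -8 - 1*(-4188169) = -8 + 4188169 = 4188161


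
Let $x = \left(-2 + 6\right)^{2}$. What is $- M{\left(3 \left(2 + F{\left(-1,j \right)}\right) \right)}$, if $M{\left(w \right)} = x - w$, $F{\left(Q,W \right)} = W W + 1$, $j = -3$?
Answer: $20$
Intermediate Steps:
$x = 16$ ($x = 4^{2} = 16$)
$F{\left(Q,W \right)} = 1 + W^{2}$ ($F{\left(Q,W \right)} = W^{2} + 1 = 1 + W^{2}$)
$M{\left(w \right)} = 16 - w$
$- M{\left(3 \left(2 + F{\left(-1,j \right)}\right) \right)} = - (16 - 3 \left(2 + \left(1 + \left(-3\right)^{2}\right)\right)) = - (16 - 3 \left(2 + \left(1 + 9\right)\right)) = - (16 - 3 \left(2 + 10\right)) = - (16 - 3 \cdot 12) = - (16 - 36) = \left(-1\right) \left(-20\right) = 20$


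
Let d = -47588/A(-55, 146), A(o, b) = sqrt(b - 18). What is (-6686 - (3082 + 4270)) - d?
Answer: -14038 + 11897*sqrt(2)/4 ≈ -9831.8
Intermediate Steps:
A(o, b) = sqrt(-18 + b)
d = -11897*sqrt(2)/4 (d = -47588/sqrt(-18 + 146) = -47588*sqrt(2)/16 = -11897*sqrt(2)/4 ≈ -4206.2)
(-6686 - (3082 + 4270)) - d = (-6686 - (3082 + 4270)) - (-11897)*sqrt(2)/4 = (-6686 - 1*7352) + 11897*sqrt(2)/4 = (-6686 - 7352) + 11897*sqrt(2)/4 = -14038 + 11897*sqrt(2)/4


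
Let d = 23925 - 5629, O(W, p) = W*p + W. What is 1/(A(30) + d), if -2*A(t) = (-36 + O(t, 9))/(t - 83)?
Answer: 53/969820 ≈ 5.4649e-5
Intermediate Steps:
O(W, p) = W + W*p
d = 18296
A(t) = -(-36 + 10*t)/(2*(-83 + t)) (A(t) = -(-36 + t*(1 + 9))/(2*(t - 83)) = -(-36 + t*10)/(2*(-83 + t)) = -(-36 + 10*t)/(2*(-83 + t)))
1/(A(30) + d) = 1/((18 - 5*30)/(-83 + 30) + 18296) = 1/((18 - 150)/(-53) + 18296) = 1/(-1/53*(-132) + 18296) = 1/(132/53 + 18296) = 1/(969820/53) = 53/969820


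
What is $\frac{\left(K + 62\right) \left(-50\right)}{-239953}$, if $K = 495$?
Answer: $\frac{27850}{239953} \approx 0.11606$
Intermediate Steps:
$\frac{\left(K + 62\right) \left(-50\right)}{-239953} = \frac{\left(495 + 62\right) \left(-50\right)}{-239953} = 557 \left(-50\right) \left(- \frac{1}{239953}\right) = \left(-27850\right) \left(- \frac{1}{239953}\right) = \frac{27850}{239953}$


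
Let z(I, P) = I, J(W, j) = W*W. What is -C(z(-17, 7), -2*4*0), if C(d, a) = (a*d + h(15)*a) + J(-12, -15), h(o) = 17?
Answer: -144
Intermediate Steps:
J(W, j) = W²
C(d, a) = 144 + 17*a + a*d (C(d, a) = (a*d + 17*a) + (-12)² = (17*a + a*d) + 144 = 144 + 17*a + a*d)
-C(z(-17, 7), -2*4*0) = -(144 + 17*(-2*4*0) + (-2*4*0)*(-17)) = -(144 + 17*(-8*0) - 8*0*(-17)) = -(144 + 17*0 + 0*(-17)) = -(144 + 0 + 0) = -1*144 = -144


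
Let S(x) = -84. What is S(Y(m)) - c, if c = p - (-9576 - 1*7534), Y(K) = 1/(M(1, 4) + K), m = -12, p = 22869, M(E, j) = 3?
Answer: -40063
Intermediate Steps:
Y(K) = 1/(3 + K)
c = 39979 (c = 22869 - (-9576 - 1*7534) = 22869 - (-9576 - 7534) = 22869 - 1*(-17110) = 22869 + 17110 = 39979)
S(Y(m)) - c = -84 - 1*39979 = -84 - 39979 = -40063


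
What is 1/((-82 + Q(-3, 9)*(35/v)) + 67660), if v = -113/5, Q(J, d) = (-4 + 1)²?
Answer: 113/7634739 ≈ 1.4801e-5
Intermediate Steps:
Q(J, d) = 9 (Q(J, d) = (-3)² = 9)
v = -113/5 (v = -113*⅕ = -113/5 ≈ -22.600)
1/((-82 + Q(-3, 9)*(35/v)) + 67660) = 1/((-82 + 9*(35/(-113/5))) + 67660) = 1/((-82 + 9*(35*(-5/113))) + 67660) = 1/((-82 + 9*(-175/113)) + 67660) = 1/((-82 - 1575/113) + 67660) = 1/(-10841/113 + 67660) = 1/(7634739/113) = 113/7634739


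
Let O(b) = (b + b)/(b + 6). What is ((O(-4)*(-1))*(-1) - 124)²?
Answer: 16384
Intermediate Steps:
O(b) = 2*b/(6 + b) (O(b) = (2*b)/(6 + b) = 2*b/(6 + b))
((O(-4)*(-1))*(-1) - 124)² = (((2*(-4)/(6 - 4))*(-1))*(-1) - 124)² = (((2*(-4)/2)*(-1))*(-1) - 124)² = (((2*(-4)*(½))*(-1))*(-1) - 124)² = (-4*(-1)*(-1) - 124)² = (4*(-1) - 124)² = (-4 - 124)² = (-128)² = 16384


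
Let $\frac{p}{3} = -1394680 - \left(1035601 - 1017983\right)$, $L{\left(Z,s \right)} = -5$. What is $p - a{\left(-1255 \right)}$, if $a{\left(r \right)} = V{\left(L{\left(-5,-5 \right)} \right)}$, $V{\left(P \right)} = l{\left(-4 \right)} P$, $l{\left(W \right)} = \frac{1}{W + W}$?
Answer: $- \frac{33895157}{8} \approx -4.2369 \cdot 10^{6}$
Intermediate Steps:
$l{\left(W \right)} = \frac{1}{2 W}$
$V{\left(P \right)} = - \frac{P}{8}$ ($V{\left(P \right)} = \frac{1}{2 \left(-4\right)} P = \frac{1}{2} \left(- \frac{1}{4}\right) P = - \frac{P}{8}$)
$a{\left(r \right)} = \frac{5}{8}$ ($a{\left(r \right)} = \left(- \frac{1}{8}\right) \left(-5\right) = \frac{5}{8}$)
$p = -4236894$ ($p = 3 \left(-1394680 - \left(1035601 - 1017983\right)\right) = 3 \left(-1394680 - 17618\right) = 3 \left(-1412298\right) = -4236894$)
$p - a{\left(-1255 \right)} = -4236894 - \frac{5}{8} = - \frac{33895157}{8}$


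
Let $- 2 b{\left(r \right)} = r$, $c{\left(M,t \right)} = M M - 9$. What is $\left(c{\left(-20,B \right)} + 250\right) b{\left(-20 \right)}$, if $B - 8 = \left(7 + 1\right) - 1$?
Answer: $6410$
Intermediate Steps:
$B = 15$ ($B = 8 + \left(\left(7 + 1\right) - 1\right) = 8 + \left(8 - 1\right) = 8 + 7 = 15$)
$c{\left(M,t \right)} = -9 + M^{2}$ ($c{\left(M,t \right)} = M^{2} - 9 = -9 + M^{2}$)
$b{\left(r \right)} = - \frac{r}{2}$
$\left(c{\left(-20,B \right)} + 250\right) b{\left(-20 \right)} = \left(\left(-9 + \left(-20\right)^{2}\right) + 250\right) \left(\left(- \frac{1}{2}\right) \left(-20\right)\right) = \left(\left(-9 + 400\right) + 250\right) 10 = \left(391 + 250\right) 10 = 641 \cdot 10 = 6410$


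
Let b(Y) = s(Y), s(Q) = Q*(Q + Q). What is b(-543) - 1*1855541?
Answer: -1265843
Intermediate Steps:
s(Q) = 2*Q² (s(Q) = Q*(2*Q) = 2*Q²)
b(Y) = 2*Y²
b(-543) - 1*1855541 = 2*(-543)² - 1*1855541 = 2*294849 - 1855541 = 589698 - 1855541 = -1265843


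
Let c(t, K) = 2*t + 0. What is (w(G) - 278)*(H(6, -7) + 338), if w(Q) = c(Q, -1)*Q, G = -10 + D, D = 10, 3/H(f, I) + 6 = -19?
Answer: -2348266/25 ≈ -93931.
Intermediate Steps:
H(f, I) = -3/25 (H(f, I) = 3/(-6 - 19) = 3/(-25) = 3*(-1/25) = -3/25)
c(t, K) = 2*t
G = 0 (G = -10 + 10 = 0)
w(Q) = 2*Q**2 (w(Q) = (2*Q)*Q = 2*Q**2)
(w(G) - 278)*(H(6, -7) + 338) = (2*0**2 - 278)*(-3/25 + 338) = (2*0 - 278)*(8447/25) = (0 - 278)*(8447/25) = -278*8447/25 = -2348266/25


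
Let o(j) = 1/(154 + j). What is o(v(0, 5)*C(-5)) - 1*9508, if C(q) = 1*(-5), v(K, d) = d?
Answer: -1226531/129 ≈ -9508.0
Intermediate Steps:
C(q) = -5
o(v(0, 5)*C(-5)) - 1*9508 = 1/(154 + 5*(-5)) - 1*9508 = 1/(154 - 25) - 9508 = 1/129 - 9508 = -1226531/129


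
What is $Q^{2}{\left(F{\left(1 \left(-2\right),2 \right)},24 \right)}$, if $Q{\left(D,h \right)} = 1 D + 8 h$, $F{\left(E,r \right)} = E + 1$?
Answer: $36481$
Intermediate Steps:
$F{\left(E,r \right)} = 1 + E$
$Q{\left(D,h \right)} = D + 8 h$
$Q^{2}{\left(F{\left(1 \left(-2\right),2 \right)},24 \right)} = \left(\left(1 + 1 \left(-2\right)\right) + 8 \cdot 24\right)^{2} = \left(\left(1 - 2\right) + 192\right)^{2} = \left(-1 + 192\right)^{2} = 191^{2} = 36481$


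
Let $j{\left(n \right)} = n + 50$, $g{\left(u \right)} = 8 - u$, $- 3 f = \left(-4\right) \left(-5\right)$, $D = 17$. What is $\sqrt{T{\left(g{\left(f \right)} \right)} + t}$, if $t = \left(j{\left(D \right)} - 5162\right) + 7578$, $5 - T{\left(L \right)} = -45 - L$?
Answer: $\frac{\sqrt{22929}}{3} \approx 50.474$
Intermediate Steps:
$f = - \frac{20}{3}$ ($f = - \frac{\left(-4\right) \left(-5\right)}{3} = \left(- \frac{1}{3}\right) 20 = - \frac{20}{3} \approx -6.6667$)
$T{\left(L \right)} = 50 + L$ ($T{\left(L \right)} = 5 - \left(-45 - L\right) = 5 + \left(45 + L\right) = 50 + L$)
$j{\left(n \right)} = 50 + n$
$t = 2483$ ($t = \left(\left(50 + 17\right) - 5162\right) + 7578 = \left(67 - 5162\right) + 7578 = -5095 + 7578 = 2483$)
$\sqrt{T{\left(g{\left(f \right)} \right)} + t} = \sqrt{\left(50 + \left(8 - - \frac{20}{3}\right)\right) + 2483} = \sqrt{\left(50 + \left(8 + \frac{20}{3}\right)\right) + 2483} = \sqrt{\left(50 + \frac{44}{3}\right) + 2483} = \sqrt{\frac{194}{3} + 2483} = \sqrt{\frac{7643}{3}} = \frac{\sqrt{22929}}{3}$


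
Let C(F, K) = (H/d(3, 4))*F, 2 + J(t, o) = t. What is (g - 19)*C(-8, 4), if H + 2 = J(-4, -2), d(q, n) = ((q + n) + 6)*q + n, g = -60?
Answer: -5056/43 ≈ -117.58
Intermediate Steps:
d(q, n) = n + q*(6 + n + q) (d(q, n) = ((n + q) + 6)*q + n = (6 + n + q)*q + n = q*(6 + n + q) + n = n + q*(6 + n + q))
J(t, o) = -2 + t
H = -8 (H = -2 + (-2 - 4) = -2 - 6 = -8)
C(F, K) = -8*F/43 (C(F, K) = (-8/(4 + 3**2 + 6*3 + 4*3))*F = (-8/(4 + 9 + 18 + 12))*F = (-8/43)*F = (-8*1/43)*F = -8*F/43)
(g - 19)*C(-8, 4) = (-60 - 19)*(-8/43*(-8)) = -79*64/43 = -5056/43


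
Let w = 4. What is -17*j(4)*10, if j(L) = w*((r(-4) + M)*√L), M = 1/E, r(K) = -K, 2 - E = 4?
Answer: -4760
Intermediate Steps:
E = -2 (E = 2 - 1*4 = 2 - 4 = -2)
M = -½ (M = 1/(-2) = -½ ≈ -0.50000)
j(L) = 14*√L (j(L) = 4*((-1*(-4) - ½)*√L) = 4*((4 - ½)*√L) = 4*(7*√L/2) = 14*√L)
-17*j(4)*10 = -238*√4*10 = -238*2*10 = -17*28*10 = -476*10 = -4760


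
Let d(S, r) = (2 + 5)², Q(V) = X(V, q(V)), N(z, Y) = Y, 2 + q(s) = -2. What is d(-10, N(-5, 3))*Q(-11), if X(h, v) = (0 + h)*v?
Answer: 2156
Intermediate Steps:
q(s) = -4 (q(s) = -2 - 2 = -4)
X(h, v) = h*v
Q(V) = -4*V (Q(V) = V*(-4) = -4*V)
d(S, r) = 49 (d(S, r) = 7² = 49)
d(-10, N(-5, 3))*Q(-11) = 49*(-4*(-11)) = 49*44 = 2156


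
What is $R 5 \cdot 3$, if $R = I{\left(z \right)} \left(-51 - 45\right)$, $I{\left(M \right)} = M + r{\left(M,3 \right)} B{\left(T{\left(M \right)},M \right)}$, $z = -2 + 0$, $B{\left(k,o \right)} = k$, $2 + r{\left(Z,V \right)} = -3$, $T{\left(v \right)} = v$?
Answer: $-11520$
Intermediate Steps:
$r{\left(Z,V \right)} = -5$ ($r{\left(Z,V \right)} = -2 - 3 = -5$)
$z = -2$
$I{\left(M \right)} = - 4 M$ ($I{\left(M \right)} = M - 5 M = - 4 M$)
$R = -768$ ($R = \left(-4\right) \left(-2\right) \left(-51 - 45\right) = 8 \left(-96\right) = -768$)
$R 5 \cdot 3 = - 768 \cdot 5 \cdot 3 = \left(-768\right) 15 = -11520$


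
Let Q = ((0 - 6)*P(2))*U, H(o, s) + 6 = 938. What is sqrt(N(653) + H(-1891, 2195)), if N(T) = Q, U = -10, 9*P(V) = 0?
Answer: 2*sqrt(233) ≈ 30.529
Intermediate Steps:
P(V) = 0 (P(V) = (1/9)*0 = 0)
H(o, s) = 932 (H(o, s) = -6 + 938 = 932)
Q = 0 (Q = ((0 - 6)*0)*(-10) = -6*0*(-10) = 0*(-10) = 0)
N(T) = 0
sqrt(N(653) + H(-1891, 2195)) = sqrt(0 + 932) = sqrt(932) = 2*sqrt(233)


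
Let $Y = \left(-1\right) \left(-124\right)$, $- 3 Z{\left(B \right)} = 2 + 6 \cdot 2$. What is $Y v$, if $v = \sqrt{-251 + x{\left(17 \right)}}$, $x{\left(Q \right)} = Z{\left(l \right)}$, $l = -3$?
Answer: $\frac{124 i \sqrt{2301}}{3} \approx 1982.7 i$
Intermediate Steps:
$Z{\left(B \right)} = - \frac{14}{3}$ ($Z{\left(B \right)} = - \frac{2 + 6 \cdot 2}{3} = - \frac{2 + 12}{3} = \left(- \frac{1}{3}\right) 14 = - \frac{14}{3}$)
$Y = 124$
$x{\left(Q \right)} = - \frac{14}{3}$
$v = \frac{i \sqrt{2301}}{3}$ ($v = \sqrt{-251 - \frac{14}{3}} = \sqrt{- \frac{767}{3}} = \frac{i \sqrt{2301}}{3} \approx 15.99 i$)
$Y v = 124 \frac{i \sqrt{2301}}{3} = \frac{124 i \sqrt{2301}}{3}$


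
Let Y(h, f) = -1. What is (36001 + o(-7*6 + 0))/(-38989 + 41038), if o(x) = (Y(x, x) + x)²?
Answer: 37850/2049 ≈ 18.472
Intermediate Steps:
o(x) = (-1 + x)²
(36001 + o(-7*6 + 0))/(-38989 + 41038) = (36001 + (-1 + (-7*6 + 0))²)/(-38989 + 41038) = (36001 + (-1 + (-42 + 0))²)/2049 = (36001 + (-1 - 42)²)*(1/2049) = (36001 + (-43)²)*(1/2049) = (36001 + 1849)*(1/2049) = 37850*(1/2049) = 37850/2049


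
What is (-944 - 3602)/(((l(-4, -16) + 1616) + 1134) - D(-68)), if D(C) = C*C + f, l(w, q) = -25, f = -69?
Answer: 2273/915 ≈ 2.4842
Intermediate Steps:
D(C) = -69 + C² (D(C) = C*C - 69 = C² - 69 = -69 + C²)
(-944 - 3602)/(((l(-4, -16) + 1616) + 1134) - D(-68)) = (-944 - 3602)/(((-25 + 1616) + 1134) - (-69 + (-68)²)) = -4546/((1591 + 1134) - (-69 + 4624)) = -4546/(2725 - 1*4555) = -4546/(2725 - 4555) = -4546/(-1830) = -4546*(-1/1830) = 2273/915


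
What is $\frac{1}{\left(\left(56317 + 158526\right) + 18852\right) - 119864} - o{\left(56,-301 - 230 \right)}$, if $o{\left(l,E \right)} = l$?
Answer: $- \frac{6374535}{113831} \approx -56.0$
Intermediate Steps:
$\frac{1}{\left(\left(56317 + 158526\right) + 18852\right) - 119864} - o{\left(56,-301 - 230 \right)} = \frac{1}{\left(\left(56317 + 158526\right) + 18852\right) - 119864} - 56 = \frac{1}{\left(214843 + 18852\right) - 119864} - 56 = \frac{1}{233695 - 119864} - 56 = \frac{1}{113831} - 56 = - \frac{6374535}{113831}$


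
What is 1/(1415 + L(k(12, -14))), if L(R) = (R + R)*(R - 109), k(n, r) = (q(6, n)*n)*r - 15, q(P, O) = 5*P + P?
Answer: 1/74843087 ≈ 1.3361e-8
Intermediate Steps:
q(P, O) = 6*P
k(n, r) = -15 + 36*n*r (k(n, r) = ((6*6)*n)*r - 15 = (36*n)*r - 15 = 36*n*r - 15 = -15 + 36*n*r)
L(R) = 2*R*(-109 + R) (L(R) = (2*R)*(-109 + R) = 2*R*(-109 + R))
1/(1415 + L(k(12, -14))) = 1/(1415 + 2*(-15 + 36*12*(-14))*(-109 + (-15 + 36*12*(-14)))) = 1/(1415 + 2*(-15 - 6048)*(-109 + (-15 - 6048))) = 1/(1415 + 2*(-6063)*(-109 - 6063)) = 1/(1415 + 2*(-6063)*(-6172)) = 1/(1415 + 74841672) = 1/74843087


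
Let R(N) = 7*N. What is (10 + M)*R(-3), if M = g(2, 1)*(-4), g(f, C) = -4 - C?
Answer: -630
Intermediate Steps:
M = 20 (M = (-4 - 1*1)*(-4) = (-4 - 1)*(-4) = -5*(-4) = 20)
(10 + M)*R(-3) = (10 + 20)*(7*(-3)) = 30*(-21) = -630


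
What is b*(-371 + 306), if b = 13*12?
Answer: -10140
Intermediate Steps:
b = 156
b*(-371 + 306) = 156*(-371 + 306) = 156*(-65) = -10140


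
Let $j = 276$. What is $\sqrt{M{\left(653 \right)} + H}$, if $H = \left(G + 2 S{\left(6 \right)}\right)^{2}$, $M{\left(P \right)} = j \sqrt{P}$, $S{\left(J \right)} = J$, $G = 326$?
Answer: $2 \sqrt{28561 + 69 \sqrt{653}} \approx 348.28$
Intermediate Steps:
$M{\left(P \right)} = 276 \sqrt{P}$
$H = 114244$ ($H = \left(326 + 2 \cdot 6\right)^{2} = \left(326 + 12\right)^{2} = 338^{2} = 114244$)
$\sqrt{M{\left(653 \right)} + H} = \sqrt{276 \sqrt{653} + 114244} = \sqrt{114244 + 276 \sqrt{653}}$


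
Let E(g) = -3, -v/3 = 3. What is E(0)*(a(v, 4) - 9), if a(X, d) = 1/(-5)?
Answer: 138/5 ≈ 27.600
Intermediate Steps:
v = -9 (v = -3*3 = -9)
a(X, d) = -⅕
E(0)*(a(v, 4) - 9) = -3*(-⅕ - 9) = -3*(-46/5) = 138/5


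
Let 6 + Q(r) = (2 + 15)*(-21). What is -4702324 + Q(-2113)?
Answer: -4702687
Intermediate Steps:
Q(r) = -363 (Q(r) = -6 + (2 + 15)*(-21) = -6 + 17*(-21) = -6 - 357 = -363)
-4702324 + Q(-2113) = -4702324 - 363 = -4702687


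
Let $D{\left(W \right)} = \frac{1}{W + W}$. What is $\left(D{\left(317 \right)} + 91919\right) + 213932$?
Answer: $\frac{193909535}{634} \approx 3.0585 \cdot 10^{5}$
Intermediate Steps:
$D{\left(W \right)} = \frac{1}{2 W}$
$\left(D{\left(317 \right)} + 91919\right) + 213932 = \left(\frac{1}{2 \cdot 317} + 91919\right) + 213932 = \left(\frac{1}{2} \cdot \frac{1}{317} + 91919\right) + 213932 = \left(\frac{1}{634} + 91919\right) + 213932 = \frac{58276647}{634} + 213932 = \frac{193909535}{634}$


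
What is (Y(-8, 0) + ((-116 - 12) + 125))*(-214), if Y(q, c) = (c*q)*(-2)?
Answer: 642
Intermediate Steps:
Y(q, c) = -2*c*q
(Y(-8, 0) + ((-116 - 12) + 125))*(-214) = (-2*0*(-8) + ((-116 - 12) + 125))*(-214) = (0 + (-128 + 125))*(-214) = (0 - 3)*(-214) = -3*(-214) = 642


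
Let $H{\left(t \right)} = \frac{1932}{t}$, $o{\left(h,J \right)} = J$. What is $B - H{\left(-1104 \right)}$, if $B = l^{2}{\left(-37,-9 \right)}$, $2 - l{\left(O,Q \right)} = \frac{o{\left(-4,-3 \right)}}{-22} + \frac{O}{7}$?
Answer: $\frac{313426}{5929} \approx 52.863$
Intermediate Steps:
$l{\left(O,Q \right)} = \frac{41}{22} - \frac{O}{7}$ ($l{\left(O,Q \right)} = 2 - \left(- \frac{3}{-22} + \frac{O}{7}\right) = 2 - \left(\left(-3\right) \left(- \frac{1}{22}\right) + O \frac{1}{7}\right) = 2 - \left(\frac{3}{22} + \frac{O}{7}\right) = \frac{41}{22} - \frac{O}{7}$)
$B = \frac{1212201}{23716}$ ($B = \left(\frac{41}{22} - - \frac{37}{7}\right)^{2} = \left(\frac{41}{22} + \frac{37}{7}\right)^{2} = \left(\frac{1101}{154}\right)^{2} = \frac{1212201}{23716} \approx 51.113$)
$B - H{\left(-1104 \right)} = \frac{1212201}{23716} - \frac{1932}{-1104} = \frac{1212201}{23716} - 1932 \left(- \frac{1}{1104}\right) = \frac{1212201}{23716} - - \frac{7}{4} = \frac{1212201}{23716} + \frac{7}{4} = \frac{313426}{5929}$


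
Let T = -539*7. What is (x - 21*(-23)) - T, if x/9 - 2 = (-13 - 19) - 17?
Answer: 3833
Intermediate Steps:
x = -423 (x = 18 + 9*((-13 - 19) - 17) = 18 + 9*(-32 - 17) = 18 + 9*(-49) = 18 - 441 = -423)
T = -3773
(x - 21*(-23)) - T = (-423 - 21*(-23)) - 1*(-3773) = (-423 + 483) + 3773 = 60 + 3773 = 3833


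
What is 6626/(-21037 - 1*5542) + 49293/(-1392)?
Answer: -439794013/12332656 ≈ -35.661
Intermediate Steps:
6626/(-21037 - 1*5542) + 49293/(-1392) = 6626/(-21037 - 5542) + 49293*(-1/1392) = 6626/(-26579) - 16431/464 = 6626*(-1/26579) - 16431/464 = -6626/26579 - 16431/464 = -439794013/12332656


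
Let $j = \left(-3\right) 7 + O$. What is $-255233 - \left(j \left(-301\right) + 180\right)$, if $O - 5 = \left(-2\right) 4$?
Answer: $-262637$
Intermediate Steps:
$O = -3$ ($O = 5 - 8 = -3$)
$j = -24$ ($j = \left(-3\right) 7 - 3 = -21 - 3 = -24$)
$-255233 - \left(j \left(-301\right) + 180\right) = -255233 - \left(\left(-24\right) \left(-301\right) + 180\right) = -255233 - \left(7224 + 180\right) = -255233 - 7404 = -262637$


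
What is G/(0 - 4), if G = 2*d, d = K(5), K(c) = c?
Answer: -5/2 ≈ -2.5000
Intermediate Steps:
d = 5
G = 10 (G = 2*5 = 10)
G/(0 - 4) = 10/(0 - 4) = 10/(-4) = -1/4*10 = -5/2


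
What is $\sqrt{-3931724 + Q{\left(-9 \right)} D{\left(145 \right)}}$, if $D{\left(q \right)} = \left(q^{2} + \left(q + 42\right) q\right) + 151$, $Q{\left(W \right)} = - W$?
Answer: $i \sqrt{3497105} \approx 1870.1 i$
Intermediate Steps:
$D{\left(q \right)} = 151 + q^{2} + q \left(42 + q\right)$ ($D{\left(q \right)} = \left(q^{2} + \left(42 + q\right) q\right) + 151 = \left(q^{2} + q \left(42 + q\right)\right) + 151 = 151 + q^{2} + q \left(42 + q\right)$)
$\sqrt{-3931724 + Q{\left(-9 \right)} D{\left(145 \right)}} = \sqrt{-3931724 + \left(-1\right) \left(-9\right) \left(151 + 2 \cdot 145^{2} + 42 \cdot 145\right)} = \sqrt{-3931724 + 9 \left(151 + 2 \cdot 21025 + 6090\right)} = \sqrt{-3931724 + 9 \left(151 + 42050 + 6090\right)} = \sqrt{-3931724 + 9 \cdot 48291} = \sqrt{-3931724 + 434619} = \sqrt{-3497105} = i \sqrt{3497105}$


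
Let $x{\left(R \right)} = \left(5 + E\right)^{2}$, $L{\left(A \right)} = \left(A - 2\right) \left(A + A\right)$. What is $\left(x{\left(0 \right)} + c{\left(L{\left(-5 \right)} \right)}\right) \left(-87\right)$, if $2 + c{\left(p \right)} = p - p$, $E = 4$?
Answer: $-6873$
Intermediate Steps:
$L{\left(A \right)} = 2 A \left(-2 + A\right)$ ($L{\left(A \right)} = \left(-2 + A\right) 2 A = 2 A \left(-2 + A\right)$)
$c{\left(p \right)} = -2$ ($c{\left(p \right)} = -2 + \left(p - p\right) = -2 + 0 = -2$)
$x{\left(R \right)} = 81$ ($x{\left(R \right)} = \left(5 + 4\right)^{2} = 9^{2} = 81$)
$\left(x{\left(0 \right)} + c{\left(L{\left(-5 \right)} \right)}\right) \left(-87\right) = \left(81 - 2\right) \left(-87\right) = 79 \left(-87\right) = -6873$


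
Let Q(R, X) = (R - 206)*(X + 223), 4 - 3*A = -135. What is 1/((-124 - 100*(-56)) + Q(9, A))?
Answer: -3/142748 ≈ -2.1016e-5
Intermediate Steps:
A = 139/3 (A = 4/3 - 1/3*(-135) = 4/3 + 45 = 139/3 ≈ 46.333)
Q(R, X) = (-206 + R)*(223 + X)
1/((-124 - 100*(-56)) + Q(9, A)) = 1/((-124 - 100*(-56)) + (-45938 - 206*139/3 + 223*9 + 9*(139/3))) = 1/((-124 + 5600) + (-45938 - 28634/3 + 2007 + 417)) = 1/(5476 - 159176/3) = 1/(-142748/3) = -3/142748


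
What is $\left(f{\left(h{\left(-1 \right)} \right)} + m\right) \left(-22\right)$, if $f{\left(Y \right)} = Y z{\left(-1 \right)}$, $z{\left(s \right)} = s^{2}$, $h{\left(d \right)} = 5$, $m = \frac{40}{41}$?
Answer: $- \frac{5390}{41} \approx -131.46$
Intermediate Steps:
$m = \frac{40}{41}$ ($m = 40 \cdot \frac{1}{41} = \frac{40}{41} \approx 0.97561$)
$f{\left(Y \right)} = Y$ ($f{\left(Y \right)} = Y \left(-1\right)^{2} = Y 1 = Y$)
$\left(f{\left(h{\left(-1 \right)} \right)} + m\right) \left(-22\right) = \left(5 + \frac{40}{41}\right) \left(-22\right) = \frac{245}{41} \left(-22\right) = - \frac{5390}{41}$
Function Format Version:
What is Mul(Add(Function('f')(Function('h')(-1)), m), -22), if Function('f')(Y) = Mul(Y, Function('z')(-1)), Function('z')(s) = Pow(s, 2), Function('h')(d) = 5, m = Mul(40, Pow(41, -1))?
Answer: Rational(-5390, 41) ≈ -131.46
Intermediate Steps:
m = Rational(40, 41) (m = Mul(40, Rational(1, 41)) = Rational(40, 41) ≈ 0.97561)
Function('f')(Y) = Y (Function('f')(Y) = Mul(Y, Pow(-1, 2)) = Mul(Y, 1) = Y)
Mul(Add(Function('f')(Function('h')(-1)), m), -22) = Mul(Add(5, Rational(40, 41)), -22) = Mul(Rational(245, 41), -22) = Rational(-5390, 41)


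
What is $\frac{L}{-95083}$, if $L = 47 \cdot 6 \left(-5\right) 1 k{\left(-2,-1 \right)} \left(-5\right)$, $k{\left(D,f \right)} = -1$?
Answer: $\frac{7050}{95083} \approx 0.074146$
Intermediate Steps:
$L = -7050$ ($L = 47 \cdot 6 \left(-5\right) 1 \left(-1\right) \left(-5\right) = 47 \left(-30\right) 1 \left(-1\right) \left(-5\right) = 47 \left(\left(-30\right) \left(-1\right)\right) \left(-5\right) = 47 \cdot 30 \left(-5\right) = 1410 \left(-5\right) = -7050$)
$\frac{L}{-95083} = - \frac{7050}{-95083} = \left(-7050\right) \left(- \frac{1}{95083}\right) = \frac{7050}{95083}$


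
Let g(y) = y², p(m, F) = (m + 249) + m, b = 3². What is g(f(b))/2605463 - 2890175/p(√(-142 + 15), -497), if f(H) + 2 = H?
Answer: -267861537059612/23266412381 + 5780350*I*√127/62509 ≈ -11513.0 + 1042.1*I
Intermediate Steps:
b = 9
f(H) = -2 + H
p(m, F) = 249 + 2*m (p(m, F) = (249 + m) + m = 249 + 2*m)
g(f(b))/2605463 - 2890175/p(√(-142 + 15), -497) = (-2 + 9)²/2605463 - 2890175/(249 + 2*√(-142 + 15)) = 7²*(1/2605463) - 2890175/(249 + 2*√(-127)) = 49*(1/2605463) - 2890175/(249 + 2*(I*√127)) = 7/372209 - 2890175/(249 + 2*I*√127)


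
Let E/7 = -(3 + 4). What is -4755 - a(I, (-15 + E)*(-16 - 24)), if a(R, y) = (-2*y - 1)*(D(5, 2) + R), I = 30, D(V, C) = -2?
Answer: 138633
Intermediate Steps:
E = -49 (E = 7*(-(3 + 4)) = 7*(-1*7) = 7*(-7) = -49)
a(R, y) = (-1 - 2*y)*(-2 + R) (a(R, y) = (-2*y - 1)*(-2 + R) = (-1 - 2*y)*(-2 + R))
-4755 - a(I, (-15 + E)*(-16 - 24)) = -4755 - (2 - 1*30 + 4*((-15 - 49)*(-16 - 24)) - 2*30*(-15 - 49)*(-16 - 24)) = -4755 - (2 - 30 + 4*(-64*(-40)) - 2*30*(-64*(-40))) = -4755 - (2 - 30 + 4*2560 - 2*30*2560) = -4755 - (2 - 30 + 10240 - 153600) = -4755 - 1*(-143388) = -4755 + 143388 = 138633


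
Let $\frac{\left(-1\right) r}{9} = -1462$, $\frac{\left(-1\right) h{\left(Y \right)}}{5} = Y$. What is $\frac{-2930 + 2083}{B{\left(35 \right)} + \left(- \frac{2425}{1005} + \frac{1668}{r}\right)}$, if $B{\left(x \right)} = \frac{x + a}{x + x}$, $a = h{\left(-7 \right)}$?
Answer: $\frac{124450557}{188978} \approx 658.54$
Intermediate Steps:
$h{\left(Y \right)} = - 5 Y$
$r = 13158$ ($r = \left(-9\right) \left(-1462\right) = 13158$)
$a = 35$ ($a = \left(-5\right) \left(-7\right) = 35$)
$B{\left(x \right)} = \frac{35 + x}{2 x}$ ($B{\left(x \right)} = \frac{x + 35}{x + x} = \frac{35 + x}{2 x}$)
$\frac{-2930 + 2083}{B{\left(35 \right)} + \left(- \frac{2425}{1005} + \frac{1668}{r}\right)} = \frac{-2930 + 2083}{\frac{35 + 35}{2 \cdot 35} + \left(- \frac{2425}{1005} + \frac{1668}{13158}\right)} = - \frac{847}{\frac{1}{2} \cdot \frac{1}{35} \cdot 70 + \left(\left(-2425\right) \frac{1}{1005} + 1668 \cdot \frac{1}{13158}\right)} = - \frac{847}{1 + \left(- \frac{485}{201} + \frac{278}{2193}\right)} = - \frac{847}{1 - \frac{335909}{146931}} = - \frac{847}{- \frac{188978}{146931}} = \left(-847\right) \left(- \frac{146931}{188978}\right) = \frac{124450557}{188978}$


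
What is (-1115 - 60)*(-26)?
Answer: 30550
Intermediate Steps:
(-1115 - 60)*(-26) = -1175*(-26) = 30550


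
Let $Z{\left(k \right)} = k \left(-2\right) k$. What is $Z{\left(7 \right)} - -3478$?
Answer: $3380$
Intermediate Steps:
$Z{\left(k \right)} = - 2 k^{2}$ ($Z{\left(k \right)} = - 2 k k = - 2 k^{2}$)
$Z{\left(7 \right)} - -3478 = - 2 \cdot 7^{2} - -3478 = \left(-2\right) 49 + 3478 = -98 + 3478 = 3380$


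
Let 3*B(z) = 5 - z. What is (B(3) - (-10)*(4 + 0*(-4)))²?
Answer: 14884/9 ≈ 1653.8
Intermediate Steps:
B(z) = 5/3 - z/3 (B(z) = (5 - z)/3 = 5/3 - z/3)
(B(3) - (-10)*(4 + 0*(-4)))² = ((5/3 - ⅓*3) - (-10)*(4 + 0*(-4)))² = ((5/3 - 1) - (-10)*(4 + 0))² = (⅔ - (-10)*4)² = (⅔ - 5*(-8))² = (⅔ + 40)² = (122/3)² = 14884/9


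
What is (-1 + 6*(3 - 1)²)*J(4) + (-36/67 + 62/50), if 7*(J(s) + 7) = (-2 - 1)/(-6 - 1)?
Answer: -13040827/82075 ≈ -158.89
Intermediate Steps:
J(s) = -340/49 (J(s) = -7 + ((-2 - 1)/(-6 - 1))/7 = -7 + (-3/(-7))/7 = -7 + (-3*(-⅐))/7 = -7 + (⅐)*(3/7) = -7 + 3/49 = -340/49)
(-1 + 6*(3 - 1)²)*J(4) + (-36/67 + 62/50) = (-1 + 6*(3 - 1)²)*(-340/49) + (-36/67 + 62/50) = (-1 + 6*2²)*(-340/49) + (-36*1/67 + 62*(1/50)) = (-1 + 6*4)*(-340/49) + (-36/67 + 31/25) = (-1 + 24)*(-340/49) + 1177/1675 = 23*(-340/49) + 1177/1675 = -7820/49 + 1177/1675 = -13040827/82075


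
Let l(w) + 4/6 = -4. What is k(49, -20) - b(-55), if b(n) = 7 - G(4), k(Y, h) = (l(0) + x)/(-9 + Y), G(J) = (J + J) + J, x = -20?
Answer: 263/60 ≈ 4.3833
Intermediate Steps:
l(w) = -14/3 (l(w) = -2/3 - 4 = -14/3)
G(J) = 3*J (G(J) = 2*J + J = 3*J)
k(Y, h) = -74/(3*(-9 + Y)) (k(Y, h) = (-14/3 - 20)/(-9 + Y) = -74/(3*(-9 + Y)))
b(n) = -5 (b(n) = 7 - 3*4 = 7 - 1*12 = 7 - 12 = -5)
k(49, -20) - b(-55) = -74/(-27 + 3*49) - 1*(-5) = -74/(-27 + 147) + 5 = -74/120 + 5 = -74*1/120 + 5 = -37/60 + 5 = 263/60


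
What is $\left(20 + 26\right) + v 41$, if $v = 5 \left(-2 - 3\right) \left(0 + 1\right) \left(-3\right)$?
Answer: $3121$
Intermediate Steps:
$v = 75$ ($v = 5 \left(\left(-5\right) 1\right) \left(-3\right) = 5 \left(-5\right) \left(-3\right) = \left(-25\right) \left(-3\right) = 75$)
$\left(20 + 26\right) + v 41 = \left(20 + 26\right) + 75 \cdot 41 = 46 + 3075 = 3121$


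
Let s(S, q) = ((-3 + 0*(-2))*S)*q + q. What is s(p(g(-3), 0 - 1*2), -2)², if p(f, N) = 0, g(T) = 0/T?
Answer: 4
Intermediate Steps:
g(T) = 0
s(S, q) = q - 3*S*q (s(S, q) = ((-3 + 0)*S)*q + q = (-3*S)*q + q = -3*S*q + q = q - 3*S*q)
s(p(g(-3), 0 - 1*2), -2)² = (-2*(1 - 3*0))² = (-2*(1 + 0))² = (-2*1)² = (-2)² = 4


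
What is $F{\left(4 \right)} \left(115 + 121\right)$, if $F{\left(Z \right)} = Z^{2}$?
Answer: $3776$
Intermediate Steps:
$F{\left(4 \right)} \left(115 + 121\right) = 4^{2} \left(115 + 121\right) = 16 \cdot 236 = 3776$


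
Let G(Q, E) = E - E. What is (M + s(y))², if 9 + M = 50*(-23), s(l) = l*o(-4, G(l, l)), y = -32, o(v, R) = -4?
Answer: 1062961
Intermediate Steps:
G(Q, E) = 0
s(l) = -4*l (s(l) = l*(-4) = -4*l)
M = -1159 (M = -9 + 50*(-23) = -9 - 1150 = -1159)
(M + s(y))² = (-1159 - 4*(-32))² = (-1159 + 128)² = (-1031)² = 1062961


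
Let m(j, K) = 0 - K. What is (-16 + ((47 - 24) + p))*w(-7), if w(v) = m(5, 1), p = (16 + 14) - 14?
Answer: -23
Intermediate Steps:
m(j, K) = -K
p = 16 (p = 30 - 14 = 16)
w(v) = -1 (w(v) = -1*1 = -1)
(-16 + ((47 - 24) + p))*w(-7) = (-16 + ((47 - 24) + 16))*(-1) = (-16 + (23 + 16))*(-1) = (-16 + 39)*(-1) = 23*(-1) = -23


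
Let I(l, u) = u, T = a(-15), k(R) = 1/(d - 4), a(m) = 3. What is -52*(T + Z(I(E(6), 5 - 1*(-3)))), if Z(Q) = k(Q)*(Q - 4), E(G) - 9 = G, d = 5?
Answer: -364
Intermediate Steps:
E(G) = 9 + G
k(R) = 1 (k(R) = 1/(5 - 4) = 1/1 = 1)
T = 3
Z(Q) = -4 + Q (Z(Q) = 1*(Q - 4) = 1*(-4 + Q) = -4 + Q)
-52*(T + Z(I(E(6), 5 - 1*(-3)))) = -52*(3 + (-4 + (5 - 1*(-3)))) = -52*(3 + (-4 + (5 + 3))) = -52*(3 + (-4 + 8)) = -52*(3 + 4) = -52*7 = -364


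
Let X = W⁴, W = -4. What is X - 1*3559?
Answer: -3303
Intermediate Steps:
X = 256 (X = (-4)⁴ = 256)
X - 1*3559 = 256 - 1*3559 = 256 - 3559 = -3303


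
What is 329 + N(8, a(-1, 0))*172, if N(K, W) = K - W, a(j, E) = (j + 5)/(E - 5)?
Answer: 9213/5 ≈ 1842.6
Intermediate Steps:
a(j, E) = (5 + j)/(-5 + E)
329 + N(8, a(-1, 0))*172 = 329 + (8 - (5 - 1)/(-5 + 0))*172 = 329 + (8 - 4/(-5))*172 = 329 + (8 - (-1)*4/5)*172 = 329 + (8 - 1*(-⅘))*172 = 329 + (8 + ⅘)*172 = 329 + (44/5)*172 = 329 + 7568/5 = 9213/5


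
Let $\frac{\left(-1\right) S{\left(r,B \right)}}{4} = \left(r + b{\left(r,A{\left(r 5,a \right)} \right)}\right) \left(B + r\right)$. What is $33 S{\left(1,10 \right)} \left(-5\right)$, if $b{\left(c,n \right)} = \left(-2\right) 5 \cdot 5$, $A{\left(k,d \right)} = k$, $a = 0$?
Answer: $-355740$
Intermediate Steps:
$b{\left(c,n \right)} = -50$ ($b{\left(c,n \right)} = \left(-10\right) 5 = -50$)
$S{\left(r,B \right)} = - 4 \left(-50 + r\right) \left(B + r\right)$ ($S{\left(r,B \right)} = - 4 \left(r - 50\right) \left(B + r\right) = - 4 \left(-50 + r\right) \left(B + r\right)$)
$33 S{\left(1,10 \right)} \left(-5\right) = 33 \left(- 4 \cdot 1^{2} + 200 \cdot 10 + 200 \cdot 1 - 40 \cdot 1\right) \left(-5\right) = 33 \left(\left(-4\right) 1 + 2000 + 200 - 40\right) \left(-5\right) = 33 \left(-4 + 2000 + 200 - 40\right) \left(-5\right) = 33 \cdot 2156 \left(-5\right) = 71148 \left(-5\right) = -355740$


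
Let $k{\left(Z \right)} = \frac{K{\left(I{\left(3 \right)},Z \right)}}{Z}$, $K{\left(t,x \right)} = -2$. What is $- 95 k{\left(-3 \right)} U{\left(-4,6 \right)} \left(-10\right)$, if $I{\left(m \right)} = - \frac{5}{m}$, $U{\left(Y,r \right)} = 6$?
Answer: $3800$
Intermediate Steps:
$k{\left(Z \right)} = - \frac{2}{Z}$
$- 95 k{\left(-3 \right)} U{\left(-4,6 \right)} \left(-10\right) = - 95 - \frac{2}{-3} \cdot 6 \left(-10\right) = - 95 \left(-2\right) \left(- \frac{1}{3}\right) 6 \left(-10\right) = - 95 \cdot \frac{2}{3} \cdot 6 \left(-10\right) = \left(-95\right) 4 \left(-10\right) = \left(-380\right) \left(-10\right) = 3800$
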